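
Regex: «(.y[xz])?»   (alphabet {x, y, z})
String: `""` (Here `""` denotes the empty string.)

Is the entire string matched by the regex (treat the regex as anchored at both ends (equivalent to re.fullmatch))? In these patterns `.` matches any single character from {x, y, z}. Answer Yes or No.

Yes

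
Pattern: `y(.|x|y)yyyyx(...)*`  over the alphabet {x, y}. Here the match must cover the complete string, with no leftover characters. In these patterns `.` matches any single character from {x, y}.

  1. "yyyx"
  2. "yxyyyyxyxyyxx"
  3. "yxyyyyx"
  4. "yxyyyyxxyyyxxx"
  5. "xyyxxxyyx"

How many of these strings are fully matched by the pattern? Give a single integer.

1 → no match
2 → match
3 → match
4 → no match
5 → no match — must start with "y"
Total matched: 2

2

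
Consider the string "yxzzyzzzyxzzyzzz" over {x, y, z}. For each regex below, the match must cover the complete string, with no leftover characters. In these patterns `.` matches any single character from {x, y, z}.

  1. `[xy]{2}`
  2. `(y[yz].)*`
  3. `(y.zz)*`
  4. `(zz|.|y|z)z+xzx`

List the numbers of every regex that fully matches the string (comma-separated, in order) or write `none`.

1 → no match
2 → no match
3 → match
4 → no match — must end with "zxzx"

3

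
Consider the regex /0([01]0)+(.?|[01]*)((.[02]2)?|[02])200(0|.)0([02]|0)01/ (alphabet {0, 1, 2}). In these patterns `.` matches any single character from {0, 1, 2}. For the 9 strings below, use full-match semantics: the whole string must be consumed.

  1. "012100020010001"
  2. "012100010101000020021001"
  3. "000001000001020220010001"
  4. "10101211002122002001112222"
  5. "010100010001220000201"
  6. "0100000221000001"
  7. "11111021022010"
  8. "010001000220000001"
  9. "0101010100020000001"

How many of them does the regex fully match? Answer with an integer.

4

1 → no match
2 → no match
3 → match
4 → no match — must start with "0"
5 → match
6 → no match
7 → no match — must start with "0"
8 → match
9 → match
Total matched: 4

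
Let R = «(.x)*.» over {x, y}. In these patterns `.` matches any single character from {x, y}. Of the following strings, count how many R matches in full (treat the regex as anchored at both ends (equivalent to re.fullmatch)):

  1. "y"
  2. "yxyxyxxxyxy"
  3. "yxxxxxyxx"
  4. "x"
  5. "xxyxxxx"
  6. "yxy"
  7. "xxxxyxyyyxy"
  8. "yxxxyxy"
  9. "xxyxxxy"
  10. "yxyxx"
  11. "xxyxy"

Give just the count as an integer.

1 → match
2 → match
3 → match
4 → match
5 → match
6 → match
7 → no match
8 → match
9 → match
10 → match
11 → match
Total matched: 10

10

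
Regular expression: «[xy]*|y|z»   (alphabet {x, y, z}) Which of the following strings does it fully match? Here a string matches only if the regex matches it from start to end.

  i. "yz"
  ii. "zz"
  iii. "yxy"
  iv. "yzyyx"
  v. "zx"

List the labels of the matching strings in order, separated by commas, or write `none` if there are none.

i → no match
ii → no match
iii → match
iv → no match
v → no match

iii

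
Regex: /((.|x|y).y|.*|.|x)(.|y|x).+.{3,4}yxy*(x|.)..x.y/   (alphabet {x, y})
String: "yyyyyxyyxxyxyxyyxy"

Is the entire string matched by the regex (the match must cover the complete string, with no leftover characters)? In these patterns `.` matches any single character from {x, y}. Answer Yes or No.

No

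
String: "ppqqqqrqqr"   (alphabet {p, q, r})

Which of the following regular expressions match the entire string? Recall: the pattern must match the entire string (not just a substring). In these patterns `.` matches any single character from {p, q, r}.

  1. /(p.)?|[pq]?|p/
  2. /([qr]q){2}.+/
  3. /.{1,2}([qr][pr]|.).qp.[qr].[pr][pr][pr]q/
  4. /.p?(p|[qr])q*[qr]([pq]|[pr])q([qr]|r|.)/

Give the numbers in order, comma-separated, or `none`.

1 → no match
2 → no match
3 → no match — must end with "q"
4 → match

4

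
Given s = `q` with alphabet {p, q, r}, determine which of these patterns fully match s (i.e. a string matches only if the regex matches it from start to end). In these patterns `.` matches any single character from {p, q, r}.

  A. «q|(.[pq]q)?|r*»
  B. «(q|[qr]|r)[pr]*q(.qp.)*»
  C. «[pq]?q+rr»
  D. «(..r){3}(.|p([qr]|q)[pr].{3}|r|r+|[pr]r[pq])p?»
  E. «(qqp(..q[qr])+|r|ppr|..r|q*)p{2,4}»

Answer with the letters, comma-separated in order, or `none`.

A

A → match
B → no match
C → no match — must end with `qrr`
D → no match
E → no match — must end with `p`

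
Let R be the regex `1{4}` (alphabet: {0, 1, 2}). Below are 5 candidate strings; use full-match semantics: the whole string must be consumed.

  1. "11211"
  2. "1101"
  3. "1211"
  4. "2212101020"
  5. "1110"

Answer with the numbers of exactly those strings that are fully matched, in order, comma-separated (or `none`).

none

1 → no match
2 → no match
3 → no match
4 → no match — must start with "1"
5 → no match — must end with "1"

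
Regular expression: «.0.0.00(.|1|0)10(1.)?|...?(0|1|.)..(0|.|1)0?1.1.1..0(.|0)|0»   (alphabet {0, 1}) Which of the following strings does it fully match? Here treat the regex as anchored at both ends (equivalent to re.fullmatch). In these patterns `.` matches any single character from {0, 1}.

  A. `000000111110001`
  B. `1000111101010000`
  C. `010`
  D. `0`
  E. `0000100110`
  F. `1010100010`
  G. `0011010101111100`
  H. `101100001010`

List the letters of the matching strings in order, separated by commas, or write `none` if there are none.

A, B, D, E, F, G

A → match
B → match
C → no match
D → match
E → match
F → match
G → match
H → no match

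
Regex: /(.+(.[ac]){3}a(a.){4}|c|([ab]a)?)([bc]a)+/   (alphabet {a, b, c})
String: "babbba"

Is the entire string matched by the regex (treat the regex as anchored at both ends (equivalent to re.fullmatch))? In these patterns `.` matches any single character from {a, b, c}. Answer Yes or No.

No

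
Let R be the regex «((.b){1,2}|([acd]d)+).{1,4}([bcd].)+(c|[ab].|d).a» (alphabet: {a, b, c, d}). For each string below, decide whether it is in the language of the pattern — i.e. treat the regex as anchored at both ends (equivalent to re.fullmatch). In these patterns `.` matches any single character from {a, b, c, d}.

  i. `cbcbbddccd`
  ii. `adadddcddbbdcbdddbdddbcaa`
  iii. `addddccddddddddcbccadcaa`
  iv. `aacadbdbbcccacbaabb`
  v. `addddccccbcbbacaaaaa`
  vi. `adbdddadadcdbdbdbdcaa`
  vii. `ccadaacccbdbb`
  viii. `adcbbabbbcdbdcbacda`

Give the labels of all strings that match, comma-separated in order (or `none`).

i → no match — must end with `a`
ii → match
iii → no match
iv → no match — must end with `a`
v → match
vi → no match
vii → no match — must end with `a`
viii → match

ii, v, viii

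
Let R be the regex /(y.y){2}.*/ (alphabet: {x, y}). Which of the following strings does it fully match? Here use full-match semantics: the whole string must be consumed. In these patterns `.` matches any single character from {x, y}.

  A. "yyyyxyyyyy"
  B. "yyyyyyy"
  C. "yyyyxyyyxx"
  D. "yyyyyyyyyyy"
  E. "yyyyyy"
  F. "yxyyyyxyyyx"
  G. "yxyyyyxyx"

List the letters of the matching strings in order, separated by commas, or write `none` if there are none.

A, B, C, D, E, F, G

A → match
B → match
C → match
D → match
E → match
F → match
G → match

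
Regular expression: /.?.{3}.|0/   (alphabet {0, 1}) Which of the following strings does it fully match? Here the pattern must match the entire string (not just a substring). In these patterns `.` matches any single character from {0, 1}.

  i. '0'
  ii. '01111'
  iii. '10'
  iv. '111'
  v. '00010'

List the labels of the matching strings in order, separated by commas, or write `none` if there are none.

i, ii, v

i → match
ii → match
iii → no match
iv → no match
v → match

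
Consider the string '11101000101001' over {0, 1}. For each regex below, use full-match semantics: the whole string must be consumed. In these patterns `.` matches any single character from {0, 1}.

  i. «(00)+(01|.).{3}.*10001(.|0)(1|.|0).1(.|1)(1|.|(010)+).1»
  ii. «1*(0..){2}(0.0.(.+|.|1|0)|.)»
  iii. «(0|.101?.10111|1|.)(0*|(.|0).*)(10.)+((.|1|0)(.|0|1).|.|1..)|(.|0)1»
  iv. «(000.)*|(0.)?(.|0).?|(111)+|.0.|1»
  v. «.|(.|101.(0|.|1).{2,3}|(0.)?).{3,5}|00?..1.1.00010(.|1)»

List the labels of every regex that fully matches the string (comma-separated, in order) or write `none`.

ii, iii

i → no match — must start with '00'
ii → match
iii → match
iv → no match
v → no match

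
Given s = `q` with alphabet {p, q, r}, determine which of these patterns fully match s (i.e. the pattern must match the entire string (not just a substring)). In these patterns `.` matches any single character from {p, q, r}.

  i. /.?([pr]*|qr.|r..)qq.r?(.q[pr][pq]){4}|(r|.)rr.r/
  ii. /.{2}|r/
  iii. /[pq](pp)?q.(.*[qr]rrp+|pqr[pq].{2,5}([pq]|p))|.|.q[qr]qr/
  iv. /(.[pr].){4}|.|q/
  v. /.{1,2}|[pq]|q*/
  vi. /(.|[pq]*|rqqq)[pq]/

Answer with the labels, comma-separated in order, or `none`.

iii, iv, v, vi

i → no match
ii → no match
iii → match
iv → match
v → match
vi → match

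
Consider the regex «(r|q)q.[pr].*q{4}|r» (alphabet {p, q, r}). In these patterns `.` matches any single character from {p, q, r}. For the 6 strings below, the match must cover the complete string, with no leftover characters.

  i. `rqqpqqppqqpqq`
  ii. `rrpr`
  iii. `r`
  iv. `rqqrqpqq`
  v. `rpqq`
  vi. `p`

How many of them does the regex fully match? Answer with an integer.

1

i → no match
ii → no match
iii → match
iv → no match
v → no match
vi → no match
Total matched: 1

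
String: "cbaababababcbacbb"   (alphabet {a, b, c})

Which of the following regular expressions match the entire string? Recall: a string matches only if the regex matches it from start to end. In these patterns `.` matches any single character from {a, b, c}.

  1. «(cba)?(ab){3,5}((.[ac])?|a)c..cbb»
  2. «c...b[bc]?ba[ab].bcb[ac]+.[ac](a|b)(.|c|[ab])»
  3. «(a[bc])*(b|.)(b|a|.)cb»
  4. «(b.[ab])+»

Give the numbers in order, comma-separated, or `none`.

1 → match
2 → no match
3 → no match — must end with "cb"
4 → no match — must start with "b"

1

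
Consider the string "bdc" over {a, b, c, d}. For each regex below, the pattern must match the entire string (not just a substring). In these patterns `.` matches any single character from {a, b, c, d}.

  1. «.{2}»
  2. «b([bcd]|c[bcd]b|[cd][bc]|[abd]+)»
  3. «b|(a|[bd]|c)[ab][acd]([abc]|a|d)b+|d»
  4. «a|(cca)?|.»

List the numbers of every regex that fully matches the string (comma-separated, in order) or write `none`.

1 → no match
2 → match
3 → no match
4 → no match

2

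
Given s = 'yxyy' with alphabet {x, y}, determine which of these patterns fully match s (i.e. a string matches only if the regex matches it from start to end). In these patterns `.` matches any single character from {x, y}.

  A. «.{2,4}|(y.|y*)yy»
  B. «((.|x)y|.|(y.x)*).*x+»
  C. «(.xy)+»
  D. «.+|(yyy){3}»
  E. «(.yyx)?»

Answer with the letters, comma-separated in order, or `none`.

A → match
B → no match — must end with 'x'
C → no match — must end with 'xy'
D → match
E → no match

A, D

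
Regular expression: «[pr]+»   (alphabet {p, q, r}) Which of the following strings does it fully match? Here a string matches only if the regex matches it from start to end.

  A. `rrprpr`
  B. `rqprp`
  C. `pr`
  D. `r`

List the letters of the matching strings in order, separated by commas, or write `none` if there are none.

A → match
B → no match
C → match
D → match

A, C, D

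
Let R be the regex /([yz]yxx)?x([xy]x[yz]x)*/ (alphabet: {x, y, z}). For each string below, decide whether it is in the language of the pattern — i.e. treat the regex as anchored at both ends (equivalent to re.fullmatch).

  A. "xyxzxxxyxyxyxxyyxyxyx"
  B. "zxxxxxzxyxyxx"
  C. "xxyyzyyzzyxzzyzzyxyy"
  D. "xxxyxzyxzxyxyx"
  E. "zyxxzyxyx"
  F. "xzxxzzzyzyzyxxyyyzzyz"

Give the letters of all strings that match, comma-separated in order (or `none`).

A → no match
B → no match
C → no match
D → no match
E → no match
F → no match

none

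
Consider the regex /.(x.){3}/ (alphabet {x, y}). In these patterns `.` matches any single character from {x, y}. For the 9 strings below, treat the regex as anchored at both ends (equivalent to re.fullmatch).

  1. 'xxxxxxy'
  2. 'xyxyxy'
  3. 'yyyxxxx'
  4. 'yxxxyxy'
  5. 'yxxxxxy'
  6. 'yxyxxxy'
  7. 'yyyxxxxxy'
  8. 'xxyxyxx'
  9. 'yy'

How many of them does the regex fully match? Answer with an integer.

1. 'xxxxxxy' → match
2. 'xyxyxy' → no match
3. 'yyyxxxx' → no match
4. 'yxxxyxy' → match
5. 'yxxxxxy' → match
6. 'yxyxxxy' → match
7. 'yyyxxxxxy' → no match
8. 'xxyxyxx' → match
9. 'yy' → no match
Total matched: 5

5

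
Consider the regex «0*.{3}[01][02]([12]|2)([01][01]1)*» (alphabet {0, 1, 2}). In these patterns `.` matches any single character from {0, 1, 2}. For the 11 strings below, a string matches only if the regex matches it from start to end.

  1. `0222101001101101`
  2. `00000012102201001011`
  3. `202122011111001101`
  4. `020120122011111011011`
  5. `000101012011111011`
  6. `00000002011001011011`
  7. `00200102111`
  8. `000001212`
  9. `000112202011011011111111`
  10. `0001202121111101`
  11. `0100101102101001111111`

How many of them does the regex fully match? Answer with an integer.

4

1 → match
2 → no match
3 → match
4 → no match
5 → no match
6 → match
7 → match
8 → no match
9 → no match
10 → no match
11 → no match
Total matched: 4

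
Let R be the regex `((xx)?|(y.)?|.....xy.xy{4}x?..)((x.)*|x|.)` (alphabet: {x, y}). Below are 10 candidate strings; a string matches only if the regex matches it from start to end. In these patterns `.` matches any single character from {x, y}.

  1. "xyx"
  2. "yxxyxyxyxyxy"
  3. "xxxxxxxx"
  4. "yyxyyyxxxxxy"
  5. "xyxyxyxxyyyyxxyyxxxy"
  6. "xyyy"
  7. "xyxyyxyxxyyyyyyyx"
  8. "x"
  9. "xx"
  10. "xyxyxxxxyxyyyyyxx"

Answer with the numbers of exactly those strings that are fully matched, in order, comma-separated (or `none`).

2, 3, 8, 9

1 → no match
2 → match
3 → match
4 → no match
5 → no match
6 → no match
7 → no match
8 → match
9 → match
10 → no match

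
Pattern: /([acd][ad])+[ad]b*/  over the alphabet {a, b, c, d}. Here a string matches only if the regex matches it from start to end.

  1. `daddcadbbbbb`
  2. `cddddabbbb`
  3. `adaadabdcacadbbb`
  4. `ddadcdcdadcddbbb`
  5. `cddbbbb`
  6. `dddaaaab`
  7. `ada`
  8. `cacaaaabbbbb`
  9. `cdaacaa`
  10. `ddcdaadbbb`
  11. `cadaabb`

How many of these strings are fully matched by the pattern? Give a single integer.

9

1 → match
2 → no match
3 → no match
4 → match
5 → match
6 → match
7 → match
8 → match
9 → match
10 → match
11 → match
Total matched: 9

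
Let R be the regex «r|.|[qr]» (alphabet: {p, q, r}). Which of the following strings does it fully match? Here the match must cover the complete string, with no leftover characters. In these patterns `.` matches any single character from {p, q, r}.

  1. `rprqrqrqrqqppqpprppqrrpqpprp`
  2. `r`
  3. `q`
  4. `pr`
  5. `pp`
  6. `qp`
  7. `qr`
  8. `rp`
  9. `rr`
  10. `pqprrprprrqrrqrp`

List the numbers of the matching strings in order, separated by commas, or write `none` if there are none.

2, 3

1 → no match
2. `r` → match
3. `q` → match
4. `pr` → no match
5. `pp` → no match
6. `qp` → no match
7. `qr` → no match
8. `rp` → no match
9. `rr` → no match
10 → no match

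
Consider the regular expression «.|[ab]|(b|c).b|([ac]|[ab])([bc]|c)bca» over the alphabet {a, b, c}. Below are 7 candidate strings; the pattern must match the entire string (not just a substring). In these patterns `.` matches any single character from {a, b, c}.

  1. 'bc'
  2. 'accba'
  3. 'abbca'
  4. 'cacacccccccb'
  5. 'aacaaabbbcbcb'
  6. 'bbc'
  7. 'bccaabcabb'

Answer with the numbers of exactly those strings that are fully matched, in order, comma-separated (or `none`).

1 → no match
2 → no match
3 → match
4 → no match
5 → no match
6 → no match
7 → no match

3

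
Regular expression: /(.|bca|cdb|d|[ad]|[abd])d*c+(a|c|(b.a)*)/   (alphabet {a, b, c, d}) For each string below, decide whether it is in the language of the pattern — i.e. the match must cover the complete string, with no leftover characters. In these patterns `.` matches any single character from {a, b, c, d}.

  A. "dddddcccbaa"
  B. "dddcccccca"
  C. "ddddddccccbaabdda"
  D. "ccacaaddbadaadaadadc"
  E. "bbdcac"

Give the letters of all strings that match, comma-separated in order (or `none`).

A, B

A → match
B → match
C → no match
D → no match
E → no match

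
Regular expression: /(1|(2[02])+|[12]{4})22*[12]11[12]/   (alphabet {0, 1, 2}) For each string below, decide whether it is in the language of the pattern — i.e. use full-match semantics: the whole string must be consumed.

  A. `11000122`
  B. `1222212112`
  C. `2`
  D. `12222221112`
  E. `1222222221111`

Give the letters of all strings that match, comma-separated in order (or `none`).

D, E

A → no match
B → no match
C → no match
D → match
E → match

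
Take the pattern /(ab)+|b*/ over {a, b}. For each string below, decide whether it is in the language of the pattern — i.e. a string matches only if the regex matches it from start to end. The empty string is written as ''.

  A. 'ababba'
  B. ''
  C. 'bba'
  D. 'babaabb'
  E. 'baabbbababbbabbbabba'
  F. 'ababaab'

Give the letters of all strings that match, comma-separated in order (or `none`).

A. 'ababba' → no match
B. '' → match
C. 'bba' → no match
D. 'babaabb' → no match
E → no match
F. 'ababaab' → no match

B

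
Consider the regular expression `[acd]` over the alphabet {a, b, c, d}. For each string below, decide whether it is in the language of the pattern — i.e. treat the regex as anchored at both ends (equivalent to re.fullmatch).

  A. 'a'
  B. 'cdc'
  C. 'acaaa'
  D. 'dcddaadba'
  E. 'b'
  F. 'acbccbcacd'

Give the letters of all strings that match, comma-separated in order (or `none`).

A → match
B → no match
C → no match
D → no match
E → no match
F → no match

A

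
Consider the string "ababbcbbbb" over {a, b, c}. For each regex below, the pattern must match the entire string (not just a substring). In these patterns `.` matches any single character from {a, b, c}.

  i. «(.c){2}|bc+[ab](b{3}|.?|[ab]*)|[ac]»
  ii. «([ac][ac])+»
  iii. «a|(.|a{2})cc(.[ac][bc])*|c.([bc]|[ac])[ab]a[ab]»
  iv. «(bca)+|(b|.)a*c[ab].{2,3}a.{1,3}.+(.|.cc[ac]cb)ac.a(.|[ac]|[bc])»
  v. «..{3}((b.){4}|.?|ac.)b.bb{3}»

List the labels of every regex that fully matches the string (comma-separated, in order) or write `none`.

v

i → no match
ii → no match
iii → no match
iv → no match
v → match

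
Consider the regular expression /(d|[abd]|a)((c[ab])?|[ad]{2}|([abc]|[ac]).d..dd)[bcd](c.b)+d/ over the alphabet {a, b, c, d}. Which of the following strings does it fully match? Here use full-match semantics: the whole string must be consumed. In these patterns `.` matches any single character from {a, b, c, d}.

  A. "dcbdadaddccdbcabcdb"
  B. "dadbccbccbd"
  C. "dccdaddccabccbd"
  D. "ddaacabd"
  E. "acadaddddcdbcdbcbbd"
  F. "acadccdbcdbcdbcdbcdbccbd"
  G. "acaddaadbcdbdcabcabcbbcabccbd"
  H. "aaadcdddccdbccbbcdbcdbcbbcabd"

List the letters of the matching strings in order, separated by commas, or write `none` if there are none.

A → no match — must end with "bd"
B. "dadbccbccbd" → match
C → no match
D. "ddaacabd" → no match
E → match
F → no match
G → no match
H → no match

B, E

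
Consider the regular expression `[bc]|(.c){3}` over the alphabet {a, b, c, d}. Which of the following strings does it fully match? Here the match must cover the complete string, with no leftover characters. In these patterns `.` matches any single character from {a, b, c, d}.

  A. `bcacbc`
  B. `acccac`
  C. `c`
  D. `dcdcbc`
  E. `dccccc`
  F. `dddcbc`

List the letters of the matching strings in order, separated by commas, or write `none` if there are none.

A, B, C, D, E

A → match
B → match
C → match
D → match
E → match
F → no match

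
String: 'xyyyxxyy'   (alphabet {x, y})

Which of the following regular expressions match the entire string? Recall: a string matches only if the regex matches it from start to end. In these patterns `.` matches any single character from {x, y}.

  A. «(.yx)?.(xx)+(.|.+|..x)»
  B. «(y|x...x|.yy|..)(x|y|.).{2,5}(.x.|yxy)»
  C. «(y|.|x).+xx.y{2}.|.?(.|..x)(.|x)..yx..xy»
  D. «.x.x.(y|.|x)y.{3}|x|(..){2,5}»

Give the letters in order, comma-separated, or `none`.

D

A → no match
B → no match
C → no match
D → match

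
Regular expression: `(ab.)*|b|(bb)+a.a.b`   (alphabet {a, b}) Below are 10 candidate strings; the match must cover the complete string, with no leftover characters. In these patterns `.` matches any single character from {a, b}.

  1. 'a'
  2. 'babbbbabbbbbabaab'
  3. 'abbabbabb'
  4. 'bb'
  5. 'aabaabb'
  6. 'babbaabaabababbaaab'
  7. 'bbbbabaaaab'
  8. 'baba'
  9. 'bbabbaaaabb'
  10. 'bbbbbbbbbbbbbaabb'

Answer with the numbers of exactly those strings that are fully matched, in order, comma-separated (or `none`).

3

1. 'a' → no match
2 → no match
3. 'abbabbabb' → match
4. 'bb' → no match
5. 'aabaabb' → no match
6 → no match
7. 'bbbbabaaaab' → no match
8. 'baba' → no match
9. 'bbabbaaaabb' → no match
10 → no match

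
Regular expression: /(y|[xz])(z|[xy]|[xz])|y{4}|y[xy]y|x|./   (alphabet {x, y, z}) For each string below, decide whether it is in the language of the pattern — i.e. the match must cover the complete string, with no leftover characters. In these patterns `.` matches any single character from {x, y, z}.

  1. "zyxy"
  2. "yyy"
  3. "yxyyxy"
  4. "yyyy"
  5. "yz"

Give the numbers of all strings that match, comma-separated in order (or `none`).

1 → no match
2 → match
3 → no match
4 → match
5 → match

2, 4, 5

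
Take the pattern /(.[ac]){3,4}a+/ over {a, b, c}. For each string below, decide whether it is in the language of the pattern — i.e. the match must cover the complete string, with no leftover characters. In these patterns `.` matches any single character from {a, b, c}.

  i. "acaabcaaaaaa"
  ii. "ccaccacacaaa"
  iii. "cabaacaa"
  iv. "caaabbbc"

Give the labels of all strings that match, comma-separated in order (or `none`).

i, iii

i → match
ii → no match
iii → match
iv → no match — must end with "a"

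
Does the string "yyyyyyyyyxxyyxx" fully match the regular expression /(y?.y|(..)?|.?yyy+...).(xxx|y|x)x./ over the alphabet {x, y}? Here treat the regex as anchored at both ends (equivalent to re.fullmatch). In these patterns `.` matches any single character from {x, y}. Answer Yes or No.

Yes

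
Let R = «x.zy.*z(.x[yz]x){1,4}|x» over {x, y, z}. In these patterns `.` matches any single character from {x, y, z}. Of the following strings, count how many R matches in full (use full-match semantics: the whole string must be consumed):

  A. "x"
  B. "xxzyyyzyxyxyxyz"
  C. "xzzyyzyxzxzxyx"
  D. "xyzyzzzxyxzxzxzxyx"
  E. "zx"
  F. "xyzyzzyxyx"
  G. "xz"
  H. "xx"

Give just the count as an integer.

A → match
B → no match — must end with "x"
C → match
D → match
E → no match — must start with "x"
F → match
G → no match — must end with "x"
H → no match
Total matched: 4

4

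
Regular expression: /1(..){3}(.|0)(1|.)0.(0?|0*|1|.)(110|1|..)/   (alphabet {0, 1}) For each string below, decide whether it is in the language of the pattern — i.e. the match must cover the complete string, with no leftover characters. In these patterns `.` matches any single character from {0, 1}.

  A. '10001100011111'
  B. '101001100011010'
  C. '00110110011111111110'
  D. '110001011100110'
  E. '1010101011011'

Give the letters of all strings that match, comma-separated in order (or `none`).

A → no match
B → no match
C → no match — must start with '1'
D → no match
E → no match

none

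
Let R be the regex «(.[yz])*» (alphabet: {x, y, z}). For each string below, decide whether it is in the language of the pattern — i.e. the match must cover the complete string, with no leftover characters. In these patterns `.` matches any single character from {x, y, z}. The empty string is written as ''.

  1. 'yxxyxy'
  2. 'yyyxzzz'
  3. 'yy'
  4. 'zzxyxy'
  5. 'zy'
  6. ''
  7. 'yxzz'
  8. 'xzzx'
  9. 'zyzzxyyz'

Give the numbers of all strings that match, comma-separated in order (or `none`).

1 → no match
2 → no match
3 → match
4 → match
5 → match
6 → match
7 → no match
8 → no match
9 → match

3, 4, 5, 6, 9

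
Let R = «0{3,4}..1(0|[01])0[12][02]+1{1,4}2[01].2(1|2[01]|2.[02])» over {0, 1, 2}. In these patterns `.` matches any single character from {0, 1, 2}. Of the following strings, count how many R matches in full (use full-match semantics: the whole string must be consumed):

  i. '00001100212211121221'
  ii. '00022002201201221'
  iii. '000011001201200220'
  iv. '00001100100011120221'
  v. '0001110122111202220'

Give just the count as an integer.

i → no match
ii → no match
iii → match
iv → match
v → no match
Total matched: 2

2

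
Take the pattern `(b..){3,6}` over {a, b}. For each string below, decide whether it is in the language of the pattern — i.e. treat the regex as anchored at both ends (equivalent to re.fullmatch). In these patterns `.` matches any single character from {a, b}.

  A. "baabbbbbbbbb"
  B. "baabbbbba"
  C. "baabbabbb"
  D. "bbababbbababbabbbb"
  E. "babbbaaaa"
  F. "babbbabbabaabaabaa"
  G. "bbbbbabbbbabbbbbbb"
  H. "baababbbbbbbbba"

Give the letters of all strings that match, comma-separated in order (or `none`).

A → match
B → match
C → match
D → match
E → no match
F → match
G → match
H → match

A, B, C, D, F, G, H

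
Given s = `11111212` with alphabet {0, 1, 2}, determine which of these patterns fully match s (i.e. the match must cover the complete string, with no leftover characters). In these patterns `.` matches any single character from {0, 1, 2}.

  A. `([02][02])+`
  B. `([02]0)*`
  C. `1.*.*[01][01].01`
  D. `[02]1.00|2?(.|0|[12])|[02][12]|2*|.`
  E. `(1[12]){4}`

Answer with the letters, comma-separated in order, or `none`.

E

A → no match
B → no match
C → no match — must end with `01`
D → no match
E → match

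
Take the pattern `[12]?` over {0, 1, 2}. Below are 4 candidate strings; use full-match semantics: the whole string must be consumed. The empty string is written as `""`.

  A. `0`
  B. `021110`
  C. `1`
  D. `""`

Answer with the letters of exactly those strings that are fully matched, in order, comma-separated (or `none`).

A → no match
B → no match
C → match
D → match

C, D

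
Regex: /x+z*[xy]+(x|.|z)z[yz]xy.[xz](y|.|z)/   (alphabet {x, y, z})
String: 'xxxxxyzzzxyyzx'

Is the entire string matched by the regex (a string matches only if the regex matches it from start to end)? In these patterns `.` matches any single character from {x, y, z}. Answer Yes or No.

Yes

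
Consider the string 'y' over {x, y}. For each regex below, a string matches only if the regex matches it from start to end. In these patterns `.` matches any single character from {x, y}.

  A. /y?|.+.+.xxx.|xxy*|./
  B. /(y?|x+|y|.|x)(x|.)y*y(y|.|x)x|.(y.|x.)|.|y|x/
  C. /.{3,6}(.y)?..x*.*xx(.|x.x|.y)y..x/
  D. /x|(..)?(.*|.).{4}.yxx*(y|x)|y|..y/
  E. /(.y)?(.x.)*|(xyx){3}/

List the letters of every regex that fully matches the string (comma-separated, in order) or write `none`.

A → match
B → match
C → no match — must end with 'x'
D → match
E → no match

A, B, D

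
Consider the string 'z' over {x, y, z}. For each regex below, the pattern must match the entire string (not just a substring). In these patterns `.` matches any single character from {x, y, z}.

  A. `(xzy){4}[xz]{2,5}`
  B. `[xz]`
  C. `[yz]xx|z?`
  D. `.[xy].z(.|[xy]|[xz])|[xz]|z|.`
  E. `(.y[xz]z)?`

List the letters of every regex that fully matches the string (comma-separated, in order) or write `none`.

B, C, D

A → no match — must start with 'xzy'
B → match
C → match
D → match
E → no match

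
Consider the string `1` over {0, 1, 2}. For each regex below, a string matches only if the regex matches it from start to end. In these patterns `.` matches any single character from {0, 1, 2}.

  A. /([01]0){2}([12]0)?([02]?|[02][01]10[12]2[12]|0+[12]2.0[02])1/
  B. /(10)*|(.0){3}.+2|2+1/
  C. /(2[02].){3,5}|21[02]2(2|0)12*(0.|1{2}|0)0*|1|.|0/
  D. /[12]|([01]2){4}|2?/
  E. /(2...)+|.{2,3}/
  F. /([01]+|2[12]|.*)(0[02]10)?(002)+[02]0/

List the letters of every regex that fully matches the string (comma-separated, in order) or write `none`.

A → no match
B → no match
C → match
D → match
E → no match
F → no match — must end with `0`

C, D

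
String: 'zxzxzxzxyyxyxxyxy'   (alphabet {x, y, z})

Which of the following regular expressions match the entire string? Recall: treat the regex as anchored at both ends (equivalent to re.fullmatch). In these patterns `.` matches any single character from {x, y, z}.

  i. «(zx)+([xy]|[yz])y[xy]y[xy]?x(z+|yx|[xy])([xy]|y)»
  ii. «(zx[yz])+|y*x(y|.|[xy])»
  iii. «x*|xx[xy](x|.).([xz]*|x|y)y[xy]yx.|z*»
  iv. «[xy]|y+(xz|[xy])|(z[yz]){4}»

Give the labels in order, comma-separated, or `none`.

i

i → match
ii → no match
iii → no match
iv → no match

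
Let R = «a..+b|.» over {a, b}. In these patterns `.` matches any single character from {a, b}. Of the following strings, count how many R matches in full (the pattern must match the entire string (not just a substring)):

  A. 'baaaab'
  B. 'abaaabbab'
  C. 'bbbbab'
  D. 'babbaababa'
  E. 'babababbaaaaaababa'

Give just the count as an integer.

A → no match
B → match
C → no match
D → no match
E → no match
Total matched: 1

1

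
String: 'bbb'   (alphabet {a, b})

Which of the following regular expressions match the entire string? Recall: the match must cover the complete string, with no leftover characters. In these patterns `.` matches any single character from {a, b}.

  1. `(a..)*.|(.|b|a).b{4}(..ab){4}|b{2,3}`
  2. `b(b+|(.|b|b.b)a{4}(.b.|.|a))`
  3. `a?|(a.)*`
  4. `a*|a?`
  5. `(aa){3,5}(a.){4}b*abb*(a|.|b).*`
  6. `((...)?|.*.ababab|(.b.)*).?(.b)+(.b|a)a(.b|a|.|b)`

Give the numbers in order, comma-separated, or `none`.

1, 2

1 → match
2 → match
3 → no match
4 → no match
5 → no match — must start with 'aa'
6 → no match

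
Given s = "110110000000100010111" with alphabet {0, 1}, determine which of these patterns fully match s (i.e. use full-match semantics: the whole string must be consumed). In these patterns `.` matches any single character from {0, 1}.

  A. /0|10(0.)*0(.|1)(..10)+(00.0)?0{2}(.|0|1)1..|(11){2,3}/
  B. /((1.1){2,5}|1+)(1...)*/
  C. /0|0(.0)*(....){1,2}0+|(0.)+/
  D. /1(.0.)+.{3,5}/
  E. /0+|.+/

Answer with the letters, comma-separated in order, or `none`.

A → no match
B → no match
C → no match — must start with "0"
D → match
E → match

D, E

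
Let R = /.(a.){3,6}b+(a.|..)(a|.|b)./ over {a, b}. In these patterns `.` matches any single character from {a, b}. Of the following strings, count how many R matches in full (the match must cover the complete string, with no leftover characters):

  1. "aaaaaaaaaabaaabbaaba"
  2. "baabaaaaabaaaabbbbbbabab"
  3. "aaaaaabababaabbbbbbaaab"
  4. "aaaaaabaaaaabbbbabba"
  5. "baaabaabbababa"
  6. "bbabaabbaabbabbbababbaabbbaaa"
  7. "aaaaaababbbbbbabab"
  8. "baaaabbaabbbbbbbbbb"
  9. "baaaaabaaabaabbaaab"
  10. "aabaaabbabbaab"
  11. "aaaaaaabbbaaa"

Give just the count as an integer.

5

1 → no match
2 → no match
3 → match
4 → match
5 → no match
6 → no match
7 → match
8 → no match
9 → match
10 → no match
11 → match
Total matched: 5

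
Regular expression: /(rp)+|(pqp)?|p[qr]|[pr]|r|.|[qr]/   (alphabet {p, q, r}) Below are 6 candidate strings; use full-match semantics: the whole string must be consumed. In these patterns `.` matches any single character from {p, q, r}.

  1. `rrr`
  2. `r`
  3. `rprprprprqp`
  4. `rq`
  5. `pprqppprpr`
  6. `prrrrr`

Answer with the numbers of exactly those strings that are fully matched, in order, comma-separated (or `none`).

2

1. `rrr` → no match
2. `r` → match
3. `rprprprprqp` → no match
4. `rq` → no match
5. `pprqppprpr` → no match
6. `prrrrr` → no match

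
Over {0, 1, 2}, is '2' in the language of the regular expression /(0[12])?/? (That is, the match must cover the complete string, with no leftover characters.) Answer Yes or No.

No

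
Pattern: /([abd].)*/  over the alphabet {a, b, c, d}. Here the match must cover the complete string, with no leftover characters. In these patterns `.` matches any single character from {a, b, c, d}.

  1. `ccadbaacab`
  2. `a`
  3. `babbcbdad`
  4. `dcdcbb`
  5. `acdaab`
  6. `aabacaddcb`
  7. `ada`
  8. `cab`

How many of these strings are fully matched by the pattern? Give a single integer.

2

1 → no match
2 → no match
3 → no match
4 → match
5 → match
6 → no match
7 → no match
8 → no match
Total matched: 2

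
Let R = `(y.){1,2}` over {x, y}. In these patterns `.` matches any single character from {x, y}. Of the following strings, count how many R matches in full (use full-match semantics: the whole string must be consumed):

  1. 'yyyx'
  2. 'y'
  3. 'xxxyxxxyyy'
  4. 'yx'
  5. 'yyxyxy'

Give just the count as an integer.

1 → match
2 → no match
3 → no match — must start with 'y'
4 → match
5 → no match
Total matched: 2

2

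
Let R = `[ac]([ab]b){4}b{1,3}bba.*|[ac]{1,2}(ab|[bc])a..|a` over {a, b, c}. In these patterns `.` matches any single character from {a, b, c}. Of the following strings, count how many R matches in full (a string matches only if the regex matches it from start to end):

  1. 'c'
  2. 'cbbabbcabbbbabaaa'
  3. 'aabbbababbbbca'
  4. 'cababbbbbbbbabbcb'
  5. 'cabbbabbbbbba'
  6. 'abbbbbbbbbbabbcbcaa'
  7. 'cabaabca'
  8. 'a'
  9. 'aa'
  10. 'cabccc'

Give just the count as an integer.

3

1 → no match
2 → no match
3 → no match
4 → match
5 → match
6 → no match
7 → no match
8 → match
9 → no match
10 → no match
Total matched: 3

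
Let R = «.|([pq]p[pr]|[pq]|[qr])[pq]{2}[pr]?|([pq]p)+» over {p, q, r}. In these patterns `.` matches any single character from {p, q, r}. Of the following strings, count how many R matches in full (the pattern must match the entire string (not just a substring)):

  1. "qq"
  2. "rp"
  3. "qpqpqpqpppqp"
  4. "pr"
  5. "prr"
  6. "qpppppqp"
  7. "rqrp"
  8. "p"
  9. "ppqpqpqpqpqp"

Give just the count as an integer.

1 → no match
2 → no match
3 → match
4 → no match
5 → no match
6 → match
7 → no match
8 → match
9 → match
Total matched: 4

4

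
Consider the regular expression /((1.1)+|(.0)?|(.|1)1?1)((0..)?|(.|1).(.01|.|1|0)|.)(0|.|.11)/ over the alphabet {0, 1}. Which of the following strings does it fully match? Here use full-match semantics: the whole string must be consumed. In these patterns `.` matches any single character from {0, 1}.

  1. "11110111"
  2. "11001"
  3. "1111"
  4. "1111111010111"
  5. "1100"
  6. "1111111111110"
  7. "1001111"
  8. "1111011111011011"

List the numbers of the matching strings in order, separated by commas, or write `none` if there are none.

1 → match
2 → no match
3 → match
4 → match
5 → match
6 → match
7 → no match
8 → match

1, 3, 4, 5, 6, 8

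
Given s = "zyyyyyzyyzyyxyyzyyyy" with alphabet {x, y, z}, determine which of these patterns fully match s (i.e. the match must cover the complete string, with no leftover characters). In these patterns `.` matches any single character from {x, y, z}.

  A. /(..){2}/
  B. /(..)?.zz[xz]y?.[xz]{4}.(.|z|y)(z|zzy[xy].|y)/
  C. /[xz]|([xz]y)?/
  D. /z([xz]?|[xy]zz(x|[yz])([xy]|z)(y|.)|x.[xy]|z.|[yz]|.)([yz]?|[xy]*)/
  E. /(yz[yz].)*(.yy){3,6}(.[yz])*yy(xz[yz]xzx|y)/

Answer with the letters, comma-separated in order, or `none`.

A → no match
B → no match
C → no match
D → no match
E → match

E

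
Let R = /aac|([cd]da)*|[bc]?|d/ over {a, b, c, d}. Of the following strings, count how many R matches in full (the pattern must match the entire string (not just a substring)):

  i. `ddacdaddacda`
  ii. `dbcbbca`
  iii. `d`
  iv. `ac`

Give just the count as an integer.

2

i → match
ii → no match
iii → match
iv → no match
Total matched: 2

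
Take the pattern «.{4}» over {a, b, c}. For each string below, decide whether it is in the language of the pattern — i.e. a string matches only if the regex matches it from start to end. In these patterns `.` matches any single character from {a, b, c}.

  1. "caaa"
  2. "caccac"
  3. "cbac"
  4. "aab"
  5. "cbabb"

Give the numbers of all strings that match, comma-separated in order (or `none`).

1 → match
2 → no match
3 → match
4 → no match
5 → no match

1, 3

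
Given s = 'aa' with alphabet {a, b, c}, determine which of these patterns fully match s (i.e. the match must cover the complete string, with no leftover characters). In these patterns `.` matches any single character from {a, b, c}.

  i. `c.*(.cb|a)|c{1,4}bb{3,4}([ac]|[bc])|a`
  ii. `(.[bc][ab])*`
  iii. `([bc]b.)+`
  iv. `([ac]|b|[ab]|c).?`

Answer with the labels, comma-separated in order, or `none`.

i → no match
ii → no match
iii → no match
iv → match

iv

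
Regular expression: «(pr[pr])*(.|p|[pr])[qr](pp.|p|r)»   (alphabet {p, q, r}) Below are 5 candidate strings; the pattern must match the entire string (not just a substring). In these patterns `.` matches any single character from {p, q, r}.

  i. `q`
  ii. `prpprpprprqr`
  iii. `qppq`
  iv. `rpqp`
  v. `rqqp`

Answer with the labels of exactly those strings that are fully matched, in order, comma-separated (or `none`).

ii

i. `q` → no match
ii. `prpprpprprqr` → match
iii. `qppq` → no match
iv. `rpqp` → no match
v. `rqqp` → no match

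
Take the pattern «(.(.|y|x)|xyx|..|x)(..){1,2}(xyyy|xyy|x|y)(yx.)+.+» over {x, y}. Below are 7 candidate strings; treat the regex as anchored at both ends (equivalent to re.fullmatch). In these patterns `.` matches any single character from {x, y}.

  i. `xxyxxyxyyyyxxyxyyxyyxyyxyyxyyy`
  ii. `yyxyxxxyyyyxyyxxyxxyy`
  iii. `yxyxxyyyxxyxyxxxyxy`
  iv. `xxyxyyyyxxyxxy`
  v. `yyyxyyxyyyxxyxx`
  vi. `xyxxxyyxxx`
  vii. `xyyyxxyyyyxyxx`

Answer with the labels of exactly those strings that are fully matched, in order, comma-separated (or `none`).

i, ii, iii, iv, v, vi, vii

i → match
ii → match
iii → match
iv → match
v → match
vi → match
vii → match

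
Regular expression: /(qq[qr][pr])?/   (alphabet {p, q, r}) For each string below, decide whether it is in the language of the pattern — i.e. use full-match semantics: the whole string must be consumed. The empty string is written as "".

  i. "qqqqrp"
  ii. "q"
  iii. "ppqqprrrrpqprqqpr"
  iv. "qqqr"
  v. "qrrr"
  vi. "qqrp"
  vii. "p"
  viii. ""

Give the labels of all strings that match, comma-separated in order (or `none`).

iv, vi, viii

i → no match
ii → no match
iii → no match
iv → match
v → no match
vi → match
vii → no match
viii → match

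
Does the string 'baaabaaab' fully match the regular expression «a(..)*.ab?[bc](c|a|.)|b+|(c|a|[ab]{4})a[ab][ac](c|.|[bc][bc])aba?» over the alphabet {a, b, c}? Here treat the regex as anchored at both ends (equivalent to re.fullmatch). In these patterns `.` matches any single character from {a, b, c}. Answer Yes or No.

No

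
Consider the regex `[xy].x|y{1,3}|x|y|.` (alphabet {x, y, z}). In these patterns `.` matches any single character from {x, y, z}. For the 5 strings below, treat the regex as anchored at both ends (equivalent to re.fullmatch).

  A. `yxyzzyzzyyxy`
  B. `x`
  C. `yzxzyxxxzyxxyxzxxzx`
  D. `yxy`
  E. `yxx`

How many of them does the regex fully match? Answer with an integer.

2

A → no match
B → match
C → no match
D → no match
E → match
Total matched: 2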